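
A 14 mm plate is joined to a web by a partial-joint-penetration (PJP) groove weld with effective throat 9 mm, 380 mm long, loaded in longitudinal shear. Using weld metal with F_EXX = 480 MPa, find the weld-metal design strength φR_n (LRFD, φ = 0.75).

φR_n ≈ 739 kN

Effective throat (given) t_e = 9 mm.
A_we = 9 × 380 = 3420 mm².
F_nw = 0.6 F_EXX = 288 MPa.
φR_n = 0.75 × 288 × 3420 × 10⁻³ = 738.7 kN.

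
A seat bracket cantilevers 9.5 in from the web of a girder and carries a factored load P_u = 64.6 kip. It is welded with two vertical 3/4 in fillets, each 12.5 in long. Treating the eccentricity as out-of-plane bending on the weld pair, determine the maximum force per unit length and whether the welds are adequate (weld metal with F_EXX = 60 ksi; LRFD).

L_w = 2 × 12.5 = 25 in; section modulus (unit throat) S = 2 × L²/6 = 52.08 in².
Direct shear f_v = P/L_w = 64.6/25 = 2.584 kip/in.
Moment M = P × e = 64.6 × 9.5 = 613.7 kip·in; bending f_b = M/S = 11.78 kip/in.
f_max = √(f_v² + f_b²) = √(2.584² + 11.78²) = 12.06 kip/in.
φr_n = 0.75 × 0.6 × 60 × (0.707 × 0.75) = 14.32 kip/in → adequate.

f_max ≈ 12.1 kip/in; adequate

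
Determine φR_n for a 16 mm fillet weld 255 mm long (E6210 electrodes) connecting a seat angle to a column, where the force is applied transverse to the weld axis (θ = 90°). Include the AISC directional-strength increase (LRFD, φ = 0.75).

E62XX → F_EXX = 620 MPa.
t_e = 0.707 × 16 = 11.31 mm; A_we = 11.31 × 255 = 2885 mm².
Directional factor: 1.0 + 0.5 sin^1.5(90°) = 1.5.
F_nw = 0.6 × 620 × 1.5 = 558 MPa.
φR_n = 0.75 × 558 × 2885 × 10⁻³ = 1207 kN.

φR_n ≈ 1210 kN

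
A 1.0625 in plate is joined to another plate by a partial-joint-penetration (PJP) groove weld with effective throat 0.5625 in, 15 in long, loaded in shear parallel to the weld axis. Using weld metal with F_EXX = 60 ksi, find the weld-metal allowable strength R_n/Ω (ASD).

Effective throat (given) t_e = 0.5625 in.
A_we = 0.5625 × 15 = 8.438 in².
F_nw = 0.6 F_EXX = 36 ksi.
R_n/Ω = (36 × 8.438) / 2.0 = 151.9 kips.

R_n/Ω ≈ 152 kips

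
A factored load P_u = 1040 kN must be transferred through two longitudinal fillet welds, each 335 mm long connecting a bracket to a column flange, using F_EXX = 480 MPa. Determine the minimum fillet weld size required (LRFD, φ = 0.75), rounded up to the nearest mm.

Total weld length L = 670 mm.
Required throat t_e = P_u / (φ × 0.6 F_EXX × L) = 1040 / (0.75 × 0.6 × 480 × 670 × 10⁻³) = 7.186 mm.
Required leg w = t_e / 0.707 = 10.16 mm → use 11 mm.

w = 11 mm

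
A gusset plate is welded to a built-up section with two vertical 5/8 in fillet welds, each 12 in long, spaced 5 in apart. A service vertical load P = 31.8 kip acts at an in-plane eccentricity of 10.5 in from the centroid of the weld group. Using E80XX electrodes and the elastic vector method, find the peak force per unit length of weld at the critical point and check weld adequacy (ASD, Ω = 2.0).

f_max ≈ 5.6 kip/in; adequate

E80XX → F_EXX = 80 ksi.
Total weld length L_w = 24 in. Treat welds as unit-width lines.
Polar moment about centroid: J = 2[d³/12 + d(b/2)²] = 2[12³/12 + 12×2.5²] = 438 in³.
Direct shear f_v = P/L_w = 31.8 / 24 = 1.325 kip/in (vertical).
Torsion M = P·e = 31.8 × 10.5 = 333.9 kip·in.
Critical point at (x, y) = (2.5, 6) from centroid. f_tx = M·y/J = 4.574 kip/in; f_ty = M·x/J = 1.906 kip/in.
Resultant f_max = √[f_tx² + (f_v + f_ty)²] = √[4.574² + (1.325 + 1.906)²] = 5.6 kip/in.
Capacity per unit length: r_n/Ω = (1/2.0) × 0.6 × 80 × (0.707 × 0.625) = 10.6 kip/in.
5.6 ≤ 10.6 → adequate.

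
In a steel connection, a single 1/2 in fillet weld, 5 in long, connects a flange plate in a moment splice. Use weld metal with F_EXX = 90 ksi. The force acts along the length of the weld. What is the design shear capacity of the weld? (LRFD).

Effective throat t_e = 0.707 × 0.5 = 0.3535 in.
Total length L = 5 in; A_we = 0.3535 × 5 = 1.767 in².
F_nw = 0.6 F_EXX = 0.6 × 90 = 54 ksi.
φR_n = 0.75 × 54 × 1.767 = 71.58 kips.

φR_n ≈ 71.6 kips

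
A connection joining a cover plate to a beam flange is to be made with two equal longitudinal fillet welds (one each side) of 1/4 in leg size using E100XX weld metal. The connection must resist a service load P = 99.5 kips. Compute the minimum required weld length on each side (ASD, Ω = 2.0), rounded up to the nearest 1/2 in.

E100XX → F_EXX = 100 ksi.
Throat t_e = 0.707 × 0.25 = 0.1767 in.
r_n/Ω = (0.6 × 100 × 0.1767) / 2.0 = 5.302 kip/in.
L_req = P / (r_n/Ω) = 99.5 / 5.302 = 18.76 in total.
Per side: 18.76 / 2 = 9.382 in.
Round up → use L = 9.5 in on each side.

L = 9.5 in on each side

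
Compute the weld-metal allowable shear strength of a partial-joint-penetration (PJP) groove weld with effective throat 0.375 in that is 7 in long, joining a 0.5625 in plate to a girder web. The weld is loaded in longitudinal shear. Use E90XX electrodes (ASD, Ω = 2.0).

E90XX → F_EXX = 90 ksi.
Effective throat (given) t_e = 0.375 in.
A_we = 0.375 × 7 = 2.625 in².
F_nw = 0.6 F_EXX = 54 ksi.
R_n/Ω = (54 × 2.625) / 2.0 = 70.88 kip.

R_n/Ω ≈ 70.9 kip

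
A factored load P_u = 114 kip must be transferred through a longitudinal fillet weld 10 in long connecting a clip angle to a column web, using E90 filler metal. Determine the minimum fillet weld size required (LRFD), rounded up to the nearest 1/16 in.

E90XX → F_EXX = 90 ksi.
Total weld length L = 10 in.
Required throat t_e = P_u / (φ × 0.6 F_EXX × L) = 114 / (0.75 × 0.6 × 90 × 10) = 0.2815 in.
Required leg w = t_e / 0.707 = 0.3981 in → use 7/16 in.

w = 7/16 in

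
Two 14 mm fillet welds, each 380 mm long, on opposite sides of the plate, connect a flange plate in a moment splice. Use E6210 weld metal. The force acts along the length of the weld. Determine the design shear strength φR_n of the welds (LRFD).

E62XX → F_EXX = 620 MPa.
Effective throat t_e = 0.707 × 14 = 9.898 mm.
Total length L = 760 mm; A_we = 9.898 × 760 = 7522 mm².
F_nw = 0.6 F_EXX = 0.6 × 620 = 372 MPa.
φR_n = 0.75 × 372 × 7522 × 10⁻³ = 2099 kN.

φR_n ≈ 2100 kN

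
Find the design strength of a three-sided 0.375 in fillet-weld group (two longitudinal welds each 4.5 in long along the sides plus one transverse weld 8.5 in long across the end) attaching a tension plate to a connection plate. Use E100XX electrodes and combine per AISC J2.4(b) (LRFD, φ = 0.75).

E100XX → F_EXX = 100 ksi.
t_e = 0.707 × 0.375 = 0.2651 in.
R_nwl = 0.6 × 100 × 0.2651 × 9 = 143.2 kip (longitudinal, 2 welds).
R_nwt = 0.6 × 100 × 0.2651 × 8.5 = 135.2 kip (transverse, base value).
(i) R_nwl + R_nwt = 278.4 kip; (ii) 0.85 R_nwl + 1.5 R_nwt = 324.5 kip.
R_n = max = 324.5 kip [governs: (ii)]; φR_n = 243.4 kip.

φR_n ≈ 243 kip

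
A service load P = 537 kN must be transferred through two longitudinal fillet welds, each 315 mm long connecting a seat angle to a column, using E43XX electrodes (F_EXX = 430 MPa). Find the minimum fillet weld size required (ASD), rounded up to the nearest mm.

Total weld length L = 630 mm.
Required throat t_e = P × Ω / (0.6 F_EXX × L) = 537 × 2.0 / (0.6 × 430 × 630 × 10⁻³) = 6.608 mm.
Required leg w = t_e / 0.707 = 9.346 mm → use 10 mm.

w = 10 mm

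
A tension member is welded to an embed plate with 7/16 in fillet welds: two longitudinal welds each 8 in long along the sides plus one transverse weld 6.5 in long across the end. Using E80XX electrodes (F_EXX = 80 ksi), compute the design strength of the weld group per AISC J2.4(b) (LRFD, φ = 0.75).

t_e = 0.707 × 0.4375 = 0.3093 in.
R_nwl = 0.6 × 80 × 0.3093 × 16 = 237.6 kip (longitudinal, 2 welds).
R_nwt = 0.6 × 80 × 0.3093 × 6.5 = 96.51 kip (transverse, base value).
(i) R_nwl + R_nwt = 334.1 kip; (ii) 0.85 R_nwl + 1.5 R_nwt = 346.7 kip.
R_n = max = 346.7 kip [governs: (ii)]; φR_n = 260 kip.

φR_n ≈ 260 kip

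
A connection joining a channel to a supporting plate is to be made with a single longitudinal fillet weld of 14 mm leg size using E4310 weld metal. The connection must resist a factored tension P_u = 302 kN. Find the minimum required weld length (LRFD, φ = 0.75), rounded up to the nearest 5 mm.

L = 160 mm

E43XX → F_EXX = 430 MPa.
Throat t_e = 0.707 × 14 = 9.898 mm.
φr_n = 0.75 × 0.6 × 430 × 9.898 × 10⁻³ = 1.915 kN/mm.
L_req = P_u / φr_n = 302 / 1.915 = 157.7 mm total.
Round up → use L = 160 mm.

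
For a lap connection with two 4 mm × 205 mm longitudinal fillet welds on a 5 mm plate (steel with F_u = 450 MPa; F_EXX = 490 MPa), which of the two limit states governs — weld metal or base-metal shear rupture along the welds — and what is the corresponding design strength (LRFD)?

φR_n ≈ 256 kN (weld metal governs)

t_e = 0.707 × 4 = 2.828 mm; L = 410 mm.
Weld metal: φR_n = 0.75 × 0.6 × 490 × 2.828 × 410 × 10⁻³ = 255.7 kN.
Base metal (shear rupture): φR_n = 0.75 × 0.6 × 450 × 5 × 410 × 10⁻³ = 415.1 kN.
Governing: weld metal.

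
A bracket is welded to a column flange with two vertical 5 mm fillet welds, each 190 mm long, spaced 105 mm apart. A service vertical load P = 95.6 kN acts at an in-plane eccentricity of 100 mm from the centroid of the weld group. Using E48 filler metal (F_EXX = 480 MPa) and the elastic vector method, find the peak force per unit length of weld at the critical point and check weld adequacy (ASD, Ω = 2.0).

Total weld length L_w = 380 mm. Treat welds as unit-width lines.
Polar moment about centroid: J = 2[d³/12 + d(b/2)²] = 2[190³/12 + 190×52.5²] = 2191000 mm³.
Direct shear f_v = P/L_w = 95.6×10³ / 380 = 251.6 N/mm (vertical).
Torsion M = P·e = 95.6×10³ × 100 = 9560000 N·mm.
Critical point at (x, y) = (52.5, 95) from centroid. f_tx = M·y/J = 414.6 N/mm; f_ty = M·x/J = 229.1 N/mm.
Resultant f_max = √[f_tx² + (f_v + f_ty)²] = √[414.6² + (251.6 + 229.1)²] = 634.8 N/mm.
Capacity per unit length: r_n/Ω = (1/2.0) × 0.6 × 480 × (0.707 × 5) = 509 N/mm.
634.8 > 509 → NOT adequate.

f_max ≈ 635 N/mm; NOT adequate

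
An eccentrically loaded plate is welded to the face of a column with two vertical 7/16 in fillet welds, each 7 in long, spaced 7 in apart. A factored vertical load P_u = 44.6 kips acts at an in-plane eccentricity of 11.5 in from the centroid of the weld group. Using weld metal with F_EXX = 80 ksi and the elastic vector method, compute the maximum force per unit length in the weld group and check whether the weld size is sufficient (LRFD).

f_max ≈ 13.5 kip/in; NOT adequate

Total weld length L_w = 14 in. Treat welds as unit-width lines.
Polar moment about centroid: J = 2[d³/12 + d(b/2)²] = 2[7³/12 + 7×3.5²] = 228.7 in³.
Direct shear f_v = P/L_w = 44.6 / 14 = 3.186 kip/in (vertical).
Torsion M = P·e = 44.6 × 11.5 = 512.9 kip·in.
Critical point at (x, y) = (3.5, 3.5) from centroid. f_tx = M·y/J = 7.851 kip/in; f_ty = M·x/J = 7.851 kip/in.
Resultant f_max = √[f_tx² + (f_v + f_ty)²] = √[7.851² + (3.186 + 7.851)²] = 13.54 kip/in.
Capacity per unit length: φr_n = 0.75 × 0.6 × 80 × (0.707 × 0.4375) = 11.14 kip/in.
13.54 > 11.14 → NOT adequate.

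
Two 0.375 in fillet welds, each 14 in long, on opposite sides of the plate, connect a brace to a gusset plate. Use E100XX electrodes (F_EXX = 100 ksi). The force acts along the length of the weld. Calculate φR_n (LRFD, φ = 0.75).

φR_n ≈ 334 kip

Effective throat t_e = 0.707 × 0.375 = 0.2651 in.
Total length L = 28 in; A_we = 0.2651 × 28 = 7.423 in².
F_nw = 0.6 F_EXX = 0.6 × 100 = 60 ksi.
φR_n = 0.75 × 60 × 7.423 = 334.1 kip.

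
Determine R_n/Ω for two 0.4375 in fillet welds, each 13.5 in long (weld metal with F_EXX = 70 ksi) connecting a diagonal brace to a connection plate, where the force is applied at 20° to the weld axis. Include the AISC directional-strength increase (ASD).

t_e = 0.707 × 0.4375 = 0.3093 in; A_we = 0.3093 × 27 = 8.351 in².
Directional factor: 1.0 + 0.5 sin^1.5(20°) = 1.1.
F_nw = 0.6 × 70 × 1.1 = 46.2 ksi.
R_n/Ω = (46.2 × 8.351) / 2.0 = 192.9 kip.

R_n/Ω ≈ 193 kip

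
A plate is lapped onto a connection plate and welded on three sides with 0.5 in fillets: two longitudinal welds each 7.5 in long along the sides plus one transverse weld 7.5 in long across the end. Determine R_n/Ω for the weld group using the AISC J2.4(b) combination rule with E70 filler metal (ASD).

E70XX → F_EXX = 70 ksi.
t_e = 0.707 × 0.5 = 0.3535 in.
R_nwl = 0.6 × 70 × 0.3535 × 15 = 222.7 kip (longitudinal, 2 welds).
R_nwt = 0.6 × 70 × 0.3535 × 7.5 = 111.4 kip (transverse, base value).
(i) R_nwl + R_nwt = 334.1 kip; (ii) 0.85 R_nwl + 1.5 R_nwt = 356.3 kip.
R_n = max = 356.3 kip [governs: (ii)]; R_n/Ω = 178.2 kip.

R_n/Ω ≈ 178 kip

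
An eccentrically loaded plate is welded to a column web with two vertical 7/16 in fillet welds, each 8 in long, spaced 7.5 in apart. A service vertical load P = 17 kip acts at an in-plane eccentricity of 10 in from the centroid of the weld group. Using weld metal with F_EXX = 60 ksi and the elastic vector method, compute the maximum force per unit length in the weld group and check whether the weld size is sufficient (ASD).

Total weld length L_w = 16 in. Treat welds as unit-width lines.
Polar moment about centroid: J = 2[d³/12 + d(b/2)²] = 2[8³/12 + 8×3.75²] = 310.3 in³.
Direct shear f_v = P/L_w = 17 / 16 = 1.062 kip/in (vertical).
Torsion M = P·e = 17 × 10 = 170 kip·in.
Critical point at (x, y) = (3.75, 4) from centroid. f_tx = M·y/J = 2.191 kip/in; f_ty = M·x/J = 2.054 kip/in.
Resultant f_max = √[f_tx² + (f_v + f_ty)²] = √[2.191² + (1.062 + 2.054)²] = 3.81 kip/in.
Capacity per unit length: r_n/Ω = (1/2.0) × 0.6 × 60 × (0.707 × 0.4375) = 5.568 kip/in.
3.81 ≤ 5.568 → adequate.

f_max ≈ 3.81 kip/in; adequate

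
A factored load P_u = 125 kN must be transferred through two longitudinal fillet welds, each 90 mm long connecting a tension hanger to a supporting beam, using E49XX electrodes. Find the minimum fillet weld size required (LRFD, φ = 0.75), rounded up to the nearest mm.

E49XX → F_EXX = 490 MPa.
Total weld length L = 180 mm.
Required throat t_e = P_u / (φ × 0.6 F_EXX × L) = 125 / (0.75 × 0.6 × 490 × 180 × 10⁻³) = 3.149 mm.
Required leg w = t_e / 0.707 = 4.455 mm → use 5 mm.

w = 5 mm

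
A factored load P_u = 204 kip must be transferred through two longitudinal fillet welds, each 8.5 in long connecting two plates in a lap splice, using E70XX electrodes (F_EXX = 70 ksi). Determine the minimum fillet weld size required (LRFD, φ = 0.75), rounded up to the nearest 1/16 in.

Total weld length L = 17 in.
Required throat t_e = P_u / (φ × 0.6 F_EXX × L) = 204 / (0.75 × 0.6 × 70 × 17) = 0.381 in.
Required leg w = t_e / 0.707 = 0.5388 in → use 9/16 in.

w = 9/16 in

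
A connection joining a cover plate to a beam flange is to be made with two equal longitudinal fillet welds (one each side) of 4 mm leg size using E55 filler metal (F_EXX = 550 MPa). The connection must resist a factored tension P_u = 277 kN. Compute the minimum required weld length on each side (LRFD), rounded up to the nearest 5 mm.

L = 200 mm on each side

Throat t_e = 0.707 × 4 = 2.828 mm.
φr_n = 0.75 × 0.6 × 550 × 2.828 × 10⁻³ = 0.6999 kN/mm.
L_req = P_u / φr_n = 277 / 0.6999 = 395.8 mm total.
Per side: 395.8 / 2 = 197.9 mm.
Round up → use L = 200 mm on each side.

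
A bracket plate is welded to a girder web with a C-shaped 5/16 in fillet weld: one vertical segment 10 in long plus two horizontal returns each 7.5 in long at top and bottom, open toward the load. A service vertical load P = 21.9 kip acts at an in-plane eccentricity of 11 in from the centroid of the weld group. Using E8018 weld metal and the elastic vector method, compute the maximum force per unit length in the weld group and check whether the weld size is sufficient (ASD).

f_max ≈ 3.54 kip/in; adequate

E80XX → F_EXX = 80 ksi.
Total weld length L_w = 25 in. Treat welds as unit-width lines.
Centroid: x̄ = 2×7.5×3.75 / 25 = 2.25 in from the vertical weld.
Polar moment about centroid: J = I_x + I_y = [10³/12 + 2×7.5×5²] + [10×2.25² + 2(7.5³/12 + 7.5×1.5²)] = 613 in³.
Direct shear f_v = P/L_w = 21.9 / 25 = 0.876 kip/in (vertical).
Torsion M = P·e = 21.9 × 11 = 240.9 kip·in.
Critical point at (x, y) = (5.25, 5) from centroid. f_tx = M·y/J = 1.965 kip/in; f_ty = M·x/J = 2.063 kip/in.
Resultant f_max = √[f_tx² + (f_v + f_ty)²] = √[1.965² + (0.876 + 2.063)²] = 3.535 kip/in.
Capacity per unit length: r_n/Ω = (1/2.0) × 0.6 × 80 × (0.707 × 0.3125) = 5.302 kip/in.
3.535 ≤ 5.302 → adequate.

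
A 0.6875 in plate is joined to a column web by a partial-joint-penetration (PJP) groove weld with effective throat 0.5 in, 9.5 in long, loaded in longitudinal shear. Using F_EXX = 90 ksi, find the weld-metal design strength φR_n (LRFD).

Effective throat (given) t_e = 0.5 in.
A_we = 0.5 × 9.5 = 4.75 in².
F_nw = 0.6 F_EXX = 54 ksi.
φR_n = 0.75 × 54 × 4.75 = 192.4 kip.

φR_n ≈ 192 kip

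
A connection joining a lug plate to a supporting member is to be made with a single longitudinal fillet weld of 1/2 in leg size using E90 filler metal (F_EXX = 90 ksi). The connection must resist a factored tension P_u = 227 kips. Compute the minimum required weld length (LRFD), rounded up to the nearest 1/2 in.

L = 16 in

Throat t_e = 0.707 × 0.5 = 0.3535 in.
φr_n = 0.75 × 0.6 × 90 × 0.3535 = 14.32 kips/in.
L_req = P_u / φr_n = 227 / 14.32 = 15.86 in total.
Round up → use L = 16 in.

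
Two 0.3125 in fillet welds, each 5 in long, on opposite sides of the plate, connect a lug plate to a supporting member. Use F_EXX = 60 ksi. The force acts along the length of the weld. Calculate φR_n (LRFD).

Effective throat t_e = 0.707 × 0.3125 = 0.2209 in.
Total length L = 10 in; A_we = 0.2209 × 10 = 2.209 in².
F_nw = 0.6 F_EXX = 0.6 × 60 = 36 ksi.
φR_n = 0.75 × 36 × 2.209 = 59.65 kips.

φR_n ≈ 59.7 kips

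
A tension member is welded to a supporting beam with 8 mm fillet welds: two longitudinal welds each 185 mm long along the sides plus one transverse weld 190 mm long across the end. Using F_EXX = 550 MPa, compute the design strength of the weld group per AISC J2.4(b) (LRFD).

t_e = 0.707 × 8 = 5.656 mm.
R_nwl = 0.6 × 550 × 5.656 × 370 × 10⁻³ = 690.6 kN (longitudinal, 2 welds).
R_nwt = 0.6 × 550 × 5.656 × 190 × 10⁻³ = 354.6 kN (transverse, base value).
(i) R_nwl + R_nwt = 1045 kN; (ii) 0.85 R_nwl + 1.5 R_nwt = 1119 kN.
R_n = max = 1119 kN [governs: (ii)]; φR_n = 839.2 kN.

φR_n ≈ 839 kN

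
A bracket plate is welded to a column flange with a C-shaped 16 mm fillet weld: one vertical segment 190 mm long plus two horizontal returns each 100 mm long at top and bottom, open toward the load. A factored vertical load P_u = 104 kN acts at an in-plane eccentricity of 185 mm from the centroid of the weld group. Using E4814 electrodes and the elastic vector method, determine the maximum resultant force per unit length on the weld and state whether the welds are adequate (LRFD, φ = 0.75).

f_max ≈ 1020 N/mm; adequate

E48XX → F_EXX = 480 MPa.
Total weld length L_w = 390 mm. Treat welds as unit-width lines.
Centroid: x̄ = 2×100×50 / 390 = 25.64 mm from the vertical weld.
Polar moment about centroid: J = I_x + I_y = [190³/12 + 2×100×95²] + [190×25.64² + 2(100³/12 + 100×24.36²)] = 2787000 mm³.
Direct shear f_v = P/L_w = 104×10³ / 390 = 266.7 N/mm (vertical).
Torsion M = P·e = 104×10³ × 185 = 19240000 N·mm.
Critical point at (x, y) = (74.36, 95) from centroid. f_tx = M·y/J = 655.9 N/mm; f_ty = M·x/J = 513.4 N/mm.
Resultant f_max = √[f_tx² + (f_v + f_ty)²] = √[655.9² + (266.7 + 513.4)²] = 1019 N/mm.
Capacity per unit length: φr_n = 0.75 × 0.6 × 480 × (0.707 × 16) = 2443 N/mm.
1019 ≤ 2443 → adequate.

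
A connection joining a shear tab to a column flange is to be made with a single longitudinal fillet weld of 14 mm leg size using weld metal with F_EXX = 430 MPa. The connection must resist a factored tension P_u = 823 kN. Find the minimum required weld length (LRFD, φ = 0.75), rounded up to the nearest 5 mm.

Throat t_e = 0.707 × 14 = 9.898 mm.
φr_n = 0.75 × 0.6 × 430 × 9.898 × 10⁻³ = 1.915 kN/mm.
L_req = P_u / φr_n = 823 / 1.915 = 429.7 mm total.
Round up → use L = 430 mm.

L = 430 mm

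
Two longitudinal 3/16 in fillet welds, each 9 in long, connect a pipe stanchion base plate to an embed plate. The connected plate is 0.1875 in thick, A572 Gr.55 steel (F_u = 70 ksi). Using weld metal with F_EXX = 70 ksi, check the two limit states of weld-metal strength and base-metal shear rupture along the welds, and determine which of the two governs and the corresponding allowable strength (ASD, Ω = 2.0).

R_n/Ω ≈ 50.1 kips (weld metal governs)

t_e = 0.707 × 0.1875 = 0.1326 in; L = 18 in.
Weld metal: R_n/Ω = (1/2.0) × 0.6 × 70 × 0.1326 × 18 = 50.11 kips.
Base metal (shear rupture): R_n/Ω = (1/2.0) × 0.6 × 70 × 0.1875 × 18 = 70.88 kips.
Governing: weld metal.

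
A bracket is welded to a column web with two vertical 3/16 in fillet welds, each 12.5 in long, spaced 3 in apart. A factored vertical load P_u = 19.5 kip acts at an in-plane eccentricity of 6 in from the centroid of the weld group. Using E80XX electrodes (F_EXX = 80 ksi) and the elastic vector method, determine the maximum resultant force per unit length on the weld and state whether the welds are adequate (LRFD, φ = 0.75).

f_max ≈ 2.28 kip/in; adequate

Total weld length L_w = 25 in. Treat welds as unit-width lines.
Polar moment about centroid: J = 2[d³/12 + d(b/2)²] = 2[12.5³/12 + 12.5×1.5²] = 381.8 in³.
Direct shear f_v = P/L_w = 19.5 / 25 = 0.78 kip/in (vertical).
Torsion M = P·e = 19.5 × 6 = 117 kip·in.
Critical point at (x, y) = (1.5, 6.25) from centroid. f_tx = M·y/J = 1.915 kip/in; f_ty = M·x/J = 0.4597 kip/in.
Resultant f_max = √[f_tx² + (f_v + f_ty)²] = √[1.915² + (0.78 + 0.4597)²] = 2.282 kip/in.
Capacity per unit length: φr_n = 0.75 × 0.6 × 80 × (0.707 × 0.1875) = 4.772 kip/in.
2.282 ≤ 4.772 → adequate.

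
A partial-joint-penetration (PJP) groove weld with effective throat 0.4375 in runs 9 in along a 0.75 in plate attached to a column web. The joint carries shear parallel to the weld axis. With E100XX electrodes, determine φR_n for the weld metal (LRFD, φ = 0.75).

φR_n ≈ 177 kip

E100XX → F_EXX = 100 ksi.
Effective throat (given) t_e = 0.4375 in.
A_we = 0.4375 × 9 = 3.938 in².
F_nw = 0.6 F_EXX = 60 ksi.
φR_n = 0.75 × 60 × 3.938 = 177.2 kip.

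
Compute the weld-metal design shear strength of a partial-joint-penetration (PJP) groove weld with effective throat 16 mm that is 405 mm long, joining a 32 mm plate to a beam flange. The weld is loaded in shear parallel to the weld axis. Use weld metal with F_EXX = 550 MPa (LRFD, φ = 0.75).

Effective throat (given) t_e = 16 mm.
A_we = 16 × 405 = 6480 mm².
F_nw = 0.6 F_EXX = 330 MPa.
φR_n = 0.75 × 330 × 6480 × 10⁻³ = 1604 kN.

φR_n ≈ 1600 kN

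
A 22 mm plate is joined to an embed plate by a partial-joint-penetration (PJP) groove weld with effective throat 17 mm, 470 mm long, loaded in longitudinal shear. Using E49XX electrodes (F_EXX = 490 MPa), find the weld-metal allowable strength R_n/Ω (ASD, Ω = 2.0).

R_n/Ω ≈ 1170 kN

Effective throat (given) t_e = 17 mm.
A_we = 17 × 470 = 7990 mm².
F_nw = 0.6 F_EXX = 294 MPa.
R_n/Ω = (294 × 7990) / 2.0 × 10⁻³ = 1175 kN.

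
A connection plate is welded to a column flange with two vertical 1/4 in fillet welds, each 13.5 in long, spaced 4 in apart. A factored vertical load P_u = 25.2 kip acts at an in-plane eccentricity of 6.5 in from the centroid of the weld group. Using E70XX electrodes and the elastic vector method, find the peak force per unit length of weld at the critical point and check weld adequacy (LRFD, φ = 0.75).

E70XX → F_EXX = 70 ksi.
Total weld length L_w = 27 in. Treat welds as unit-width lines.
Polar moment about centroid: J = 2[d³/12 + d(b/2)²] = 2[13.5³/12 + 13.5×2²] = 518.1 in³.
Direct shear f_v = P/L_w = 25.2 / 27 = 0.9333 kip/in (vertical).
Torsion M = P·e = 25.2 × 6.5 = 163.8 kip·in.
Critical point at (x, y) = (2, 6.75) from centroid. f_tx = M·y/J = 2.134 kip/in; f_ty = M·x/J = 0.6324 kip/in.
Resultant f_max = √[f_tx² + (f_v + f_ty)²] = √[2.134² + (0.9333 + 0.6324)²] = 2.647 kip/in.
Capacity per unit length: φr_n = 0.75 × 0.6 × 70 × (0.707 × 0.25) = 5.568 kip/in.
2.647 ≤ 5.568 → adequate.

f_max ≈ 2.65 kip/in; adequate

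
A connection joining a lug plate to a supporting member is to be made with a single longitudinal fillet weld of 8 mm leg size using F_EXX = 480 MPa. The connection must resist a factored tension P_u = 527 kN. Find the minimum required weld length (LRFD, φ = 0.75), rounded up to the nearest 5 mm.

L = 435 mm

Throat t_e = 0.707 × 8 = 5.656 mm.
φr_n = 0.75 × 0.6 × 480 × 5.656 × 10⁻³ = 1.222 kN/mm.
L_req = P_u / φr_n = 527 / 1.222 = 431.4 mm total.
Round up → use L = 435 mm.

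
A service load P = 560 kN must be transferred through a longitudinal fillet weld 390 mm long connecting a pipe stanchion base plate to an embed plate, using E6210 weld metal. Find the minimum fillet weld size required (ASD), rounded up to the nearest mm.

w = 11 mm

E62XX → F_EXX = 620 MPa.
Total weld length L = 390 mm.
Required throat t_e = P × Ω / (0.6 F_EXX × L) = 560 × 2.0 / (0.6 × 620 × 390 × 10⁻³) = 7.72 mm.
Required leg w = t_e / 0.707 = 10.92 mm → use 11 mm.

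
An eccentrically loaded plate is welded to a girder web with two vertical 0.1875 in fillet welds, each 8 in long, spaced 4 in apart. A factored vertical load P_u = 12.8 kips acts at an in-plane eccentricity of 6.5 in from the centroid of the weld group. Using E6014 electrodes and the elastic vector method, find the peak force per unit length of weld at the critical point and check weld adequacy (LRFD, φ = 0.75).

E60XX → F_EXX = 60 ksi.
Total weld length L_w = 16 in. Treat welds as unit-width lines.
Polar moment about centroid: J = 2[d³/12 + d(b/2)²] = 2[8³/12 + 8×2²] = 149.3 in³.
Direct shear f_v = P/L_w = 12.8 / 16 = 0.8 kip/in (vertical).
Torsion M = P·e = 12.8 × 6.5 = 83.2 kip·in.
Critical point at (x, y) = (2, 4) from centroid. f_tx = M·y/J = 2.229 kip/in; f_ty = M·x/J = 1.114 kip/in.
Resultant f_max = √[f_tx² + (f_v + f_ty)²] = √[2.229² + (0.8 + 1.114)²] = 2.938 kip/in.
Capacity per unit length: φr_n = 0.75 × 0.6 × 60 × (0.707 × 0.1875) = 3.579 kip/in.
2.938 ≤ 3.579 → adequate.

f_max ≈ 2.94 kip/in; adequate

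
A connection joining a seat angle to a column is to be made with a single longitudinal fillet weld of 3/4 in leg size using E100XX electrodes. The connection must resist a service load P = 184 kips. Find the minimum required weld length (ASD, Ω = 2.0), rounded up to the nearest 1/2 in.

E100XX → F_EXX = 100 ksi.
Throat t_e = 0.707 × 0.75 = 0.5302 in.
r_n/Ω = (0.6 × 100 × 0.5302) / 2.0 = 15.91 kip/in.
L_req = P / (r_n/Ω) = 184 / 15.91 = 11.57 in total.
Round up → use L = 12 in.

L = 12 in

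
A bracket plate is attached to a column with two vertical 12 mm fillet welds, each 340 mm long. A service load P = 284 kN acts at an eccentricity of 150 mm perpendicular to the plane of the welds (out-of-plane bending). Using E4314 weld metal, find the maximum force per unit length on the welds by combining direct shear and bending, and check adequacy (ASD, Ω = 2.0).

E43XX → F_EXX = 430 MPa.
L_w = 2 × 340 = 680 mm; section modulus (unit throat) S = 2 × L²/6 = 38530 mm².
Direct shear f_v = P/L_w = 284×10³/680 = 417.6 N/mm.
Moment M = P × e = 284×10³ × 150 = 42600000 N·mm; bending f_b = M/S = 1106 N/mm.
f_max = √(f_v² + f_b²) = √(417.6² + 1106²) = 1182 N/mm.
r_n/Ω = (1/2.0) × 0.6 × 430 × (0.707 × 12) = 1094 N/mm → NOT adequate.

f_max ≈ 1180 N/mm; NOT adequate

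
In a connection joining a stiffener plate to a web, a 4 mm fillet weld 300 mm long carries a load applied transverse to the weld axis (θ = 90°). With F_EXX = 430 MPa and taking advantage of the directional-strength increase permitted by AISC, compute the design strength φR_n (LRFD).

φR_n ≈ 246 kN

t_e = 0.707 × 4 = 2.828 mm; A_we = 2.828 × 300 = 848.4 mm².
Directional factor: 1.0 + 0.5 sin^1.5(90°) = 1.5.
F_nw = 0.6 × 430 × 1.5 = 387 MPa.
φR_n = 0.75 × 387 × 848.4 × 10⁻³ = 246.2 kN.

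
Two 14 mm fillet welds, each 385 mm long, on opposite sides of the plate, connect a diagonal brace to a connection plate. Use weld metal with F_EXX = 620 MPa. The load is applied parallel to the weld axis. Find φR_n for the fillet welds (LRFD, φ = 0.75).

Effective throat t_e = 0.707 × 14 = 9.898 mm.
Total length L = 770 mm; A_we = 9.898 × 770 = 7621 mm².
F_nw = 0.6 F_EXX = 0.6 × 620 = 372 MPa.
φR_n = 0.75 × 372 × 7621 × 10⁻³ = 2126 kN.

φR_n ≈ 2130 kN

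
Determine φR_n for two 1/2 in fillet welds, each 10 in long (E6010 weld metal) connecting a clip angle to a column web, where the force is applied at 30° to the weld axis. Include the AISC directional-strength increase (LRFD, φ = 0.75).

φR_n ≈ 225 kips

E60XX → F_EXX = 60 ksi.
t_e = 0.707 × 0.5 = 0.3535 in; A_we = 0.3535 × 20 = 7.07 in².
Directional factor: 1.0 + 0.5 sin^1.5(30°) = 1.177.
F_nw = 0.6 × 60 × 1.177 = 42.36 ksi.
φR_n = 0.75 × 42.36 × 7.07 = 224.6 kips.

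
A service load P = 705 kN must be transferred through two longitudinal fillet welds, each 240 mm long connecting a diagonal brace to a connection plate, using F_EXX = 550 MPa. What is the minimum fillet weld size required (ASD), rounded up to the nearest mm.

Total weld length L = 480 mm.
Required throat t_e = P × Ω / (0.6 F_EXX × L) = 705 × 2.0 / (0.6 × 550 × 480 × 10⁻³) = 8.902 mm.
Required leg w = t_e / 0.707 = 12.59 mm → use 13 mm.

w = 13 mm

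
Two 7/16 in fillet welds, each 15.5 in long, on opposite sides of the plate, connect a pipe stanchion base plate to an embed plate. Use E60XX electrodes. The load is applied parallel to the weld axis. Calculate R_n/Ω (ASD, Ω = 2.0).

R_n/Ω ≈ 173 kips

E60XX → F_EXX = 60 ksi.
Effective throat t_e = 0.707 × 0.4375 = 0.3093 in.
Total length L = 31 in; A_we = 0.3093 × 31 = 9.589 in².
F_nw = 0.6 F_EXX = 0.6 × 60 = 36 ksi.
R_n = 36 × 9.589 = 345.2 kips; R_n/Ω = 345.2/2.0 = 172.6 kips.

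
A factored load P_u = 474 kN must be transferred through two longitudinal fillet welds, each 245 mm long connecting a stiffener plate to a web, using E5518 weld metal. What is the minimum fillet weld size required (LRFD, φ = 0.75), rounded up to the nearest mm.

E55XX → F_EXX = 550 MPa.
Total weld length L = 490 mm.
Required throat t_e = P_u / (φ × 0.6 F_EXX × L) = 474 / (0.75 × 0.6 × 550 × 490 × 10⁻³) = 3.908 mm.
Required leg w = t_e / 0.707 = 5.528 mm → use 6 mm.

w = 6 mm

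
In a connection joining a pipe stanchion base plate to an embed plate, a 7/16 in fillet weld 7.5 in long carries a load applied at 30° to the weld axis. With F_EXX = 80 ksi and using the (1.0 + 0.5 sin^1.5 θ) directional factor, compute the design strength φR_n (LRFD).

φR_n ≈ 98.3 kips

t_e = 0.707 × 0.4375 = 0.3093 in; A_we = 0.3093 × 7.5 = 2.32 in².
Directional factor: 1.0 + 0.5 sin^1.5(30°) = 1.177.
F_nw = 0.6 × 80 × 1.177 = 56.49 ksi.
φR_n = 0.75 × 56.49 × 2.32 = 98.28 kips.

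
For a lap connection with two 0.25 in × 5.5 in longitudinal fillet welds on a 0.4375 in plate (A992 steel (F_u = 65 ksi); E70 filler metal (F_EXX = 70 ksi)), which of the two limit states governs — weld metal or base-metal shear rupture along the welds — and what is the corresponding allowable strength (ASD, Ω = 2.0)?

R_n/Ω ≈ 40.8 kips (weld metal governs)

t_e = 0.707 × 0.25 = 0.1767 in; L = 11 in.
Weld metal: R_n/Ω = (1/2.0) × 0.6 × 70 × 0.1767 × 11 = 40.83 kips.
Base metal (shear rupture): R_n/Ω = (1/2.0) × 0.6 × 65 × 0.4375 × 11 = 93.84 kips.
Governing: weld metal.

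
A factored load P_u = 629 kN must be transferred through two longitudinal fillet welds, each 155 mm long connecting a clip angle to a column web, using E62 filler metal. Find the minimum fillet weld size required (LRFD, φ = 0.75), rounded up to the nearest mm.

E62XX → F_EXX = 620 MPa.
Total weld length L = 310 mm.
Required throat t_e = P_u / (φ × 0.6 F_EXX × L) = 629 / (0.75 × 0.6 × 620 × 310 × 10⁻³) = 7.273 mm.
Required leg w = t_e / 0.707 = 10.29 mm → use 11 mm.

w = 11 mm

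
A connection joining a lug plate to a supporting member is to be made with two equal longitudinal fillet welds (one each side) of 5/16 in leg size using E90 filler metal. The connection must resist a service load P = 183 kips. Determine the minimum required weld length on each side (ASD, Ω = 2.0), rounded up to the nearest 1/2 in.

L = 15.5 in on each side

E90XX → F_EXX = 90 ksi.
Throat t_e = 0.707 × 0.3125 = 0.2209 in.
r_n/Ω = (0.6 × 90 × 0.2209) / 2.0 = 5.965 kip/in.
L_req = P / (r_n/Ω) = 183 / 5.965 = 30.68 in total.
Per side: 30.68 / 2 = 15.34 in.
Round up → use L = 15.5 in on each side.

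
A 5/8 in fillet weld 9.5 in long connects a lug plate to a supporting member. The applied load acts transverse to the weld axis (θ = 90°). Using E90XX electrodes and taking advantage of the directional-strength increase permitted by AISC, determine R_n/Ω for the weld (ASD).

E90XX → F_EXX = 90 ksi.
t_e = 0.707 × 0.625 = 0.4419 in; A_we = 0.4419 × 9.5 = 4.198 in².
Directional factor: 1.0 + 0.5 sin^1.5(90°) = 1.5.
F_nw = 0.6 × 90 × 1.5 = 81 ksi.
R_n/Ω = (81 × 4.198) / 2.0 = 170 kips.

R_n/Ω ≈ 170 kips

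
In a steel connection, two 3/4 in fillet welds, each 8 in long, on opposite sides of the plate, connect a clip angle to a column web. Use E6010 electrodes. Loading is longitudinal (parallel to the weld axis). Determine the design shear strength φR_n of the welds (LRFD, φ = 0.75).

E60XX → F_EXX = 60 ksi.
Effective throat t_e = 0.707 × 0.75 = 0.5302 in.
Total length L = 16 in; A_we = 0.5302 × 16 = 8.484 in².
F_nw = 0.6 F_EXX = 0.6 × 60 = 36 ksi.
φR_n = 0.75 × 36 × 8.484 = 229.1 kip.

φR_n ≈ 229 kip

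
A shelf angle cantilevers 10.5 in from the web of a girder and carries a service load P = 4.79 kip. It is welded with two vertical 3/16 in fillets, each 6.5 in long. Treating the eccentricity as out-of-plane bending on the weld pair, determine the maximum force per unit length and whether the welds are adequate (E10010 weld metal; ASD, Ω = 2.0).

E100XX → F_EXX = 100 ksi.
L_w = 2 × 6.5 = 13 in; section modulus (unit throat) S = 2 × L²/6 = 14.08 in².
Direct shear f_v = P/L_w = 4.79/13 = 0.3685 kip/in.
Moment M = P × e = 4.79 × 10.5 = 50.295 kip·in; bending f_b = M/S = 3.571 kip/in.
f_max = √(f_v² + f_b²) = √(0.3685² + 3.571²) = 3.59 kip/in.
r_n/Ω = (1/2.0) × 0.6 × 100 × (0.707 × 0.1875) = 3.977 kip/in → adequate.

f_max ≈ 3.59 kip/in; adequate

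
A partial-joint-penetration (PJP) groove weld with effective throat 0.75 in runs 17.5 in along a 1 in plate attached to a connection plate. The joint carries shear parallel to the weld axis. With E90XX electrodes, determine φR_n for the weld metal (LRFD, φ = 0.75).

φR_n ≈ 532 kip

E90XX → F_EXX = 90 ksi.
Effective throat (given) t_e = 0.75 in.
A_we = 0.75 × 17.5 = 13.12 in².
F_nw = 0.6 F_EXX = 54 ksi.
φR_n = 0.75 × 54 × 13.12 = 531.6 kip.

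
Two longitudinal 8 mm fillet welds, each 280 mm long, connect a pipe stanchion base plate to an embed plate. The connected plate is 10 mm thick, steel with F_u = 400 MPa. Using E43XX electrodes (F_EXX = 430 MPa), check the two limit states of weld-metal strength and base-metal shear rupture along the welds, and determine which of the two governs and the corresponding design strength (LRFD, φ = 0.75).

φR_n ≈ 613 kN (weld metal governs)

t_e = 0.707 × 8 = 5.656 mm; L = 560 mm.
Weld metal: φR_n = 0.75 × 0.6 × 430 × 5.656 × 560 × 10⁻³ = 612.9 kN.
Base metal (shear rupture): φR_n = 0.75 × 0.6 × 400 × 10 × 560 × 10⁻³ = 1008 kN.
Governing: weld metal.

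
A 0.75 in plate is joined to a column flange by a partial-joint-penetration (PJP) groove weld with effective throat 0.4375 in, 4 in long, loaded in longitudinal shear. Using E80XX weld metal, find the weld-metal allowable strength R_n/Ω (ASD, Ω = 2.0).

E80XX → F_EXX = 80 ksi.
Effective throat (given) t_e = 0.4375 in.
A_we = 0.4375 × 4 = 1.75 in².
F_nw = 0.6 F_EXX = 48 ksi.
R_n/Ω = (48 × 1.75) / 2.0 = 42 kip.

R_n/Ω ≈ 42 kip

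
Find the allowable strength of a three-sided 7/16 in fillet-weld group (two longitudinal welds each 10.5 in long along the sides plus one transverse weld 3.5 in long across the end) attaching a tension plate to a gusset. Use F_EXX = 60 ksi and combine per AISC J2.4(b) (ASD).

t_e = 0.707 × 0.4375 = 0.3093 in.
R_nwl = 0.6 × 60 × 0.3093 × 21 = 233.8 kips (longitudinal, 2 welds).
R_nwt = 0.6 × 60 × 0.3093 × 3.5 = 38.97 kips (transverse, base value).
(i) R_nwl + R_nwt = 272.8 kips; (ii) 0.85 R_nwl + 1.5 R_nwt = 257.2 kips.
R_n = max = 272.8 kips [governs: (i)]; R_n/Ω = 136.4 kips.

R_n/Ω ≈ 136 kips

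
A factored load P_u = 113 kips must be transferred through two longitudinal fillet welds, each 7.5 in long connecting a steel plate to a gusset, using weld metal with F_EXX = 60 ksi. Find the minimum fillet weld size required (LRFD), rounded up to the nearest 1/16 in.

w = 7/16 in

Total weld length L = 15 in.
Required throat t_e = P_u / (φ × 0.6 F_EXX × L) = 113 / (0.75 × 0.6 × 60 × 15) = 0.279 in.
Required leg w = t_e / 0.707 = 0.3946 in → use 7/16 in.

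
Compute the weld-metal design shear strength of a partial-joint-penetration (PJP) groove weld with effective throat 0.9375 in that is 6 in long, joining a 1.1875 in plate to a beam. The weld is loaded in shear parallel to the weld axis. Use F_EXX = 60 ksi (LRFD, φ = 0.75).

φR_n ≈ 152 kips

Effective throat (given) t_e = 0.9375 in.
A_we = 0.9375 × 6 = 5.625 in².
F_nw = 0.6 F_EXX = 36 ksi.
φR_n = 0.75 × 36 × 5.625 = 151.9 kips.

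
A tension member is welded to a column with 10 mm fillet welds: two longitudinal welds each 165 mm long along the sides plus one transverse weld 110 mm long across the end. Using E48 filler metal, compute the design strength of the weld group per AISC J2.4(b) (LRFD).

E48XX → F_EXX = 480 MPa.
t_e = 0.707 × 10 = 7.07 mm.
R_nwl = 0.6 × 480 × 7.07 × 330 × 10⁻³ = 671.9 kN (longitudinal, 2 welds).
R_nwt = 0.6 × 480 × 7.07 × 110 × 10⁻³ = 224 kN (transverse, base value).
(i) R_nwl + R_nwt = 895.9 kN; (ii) 0.85 R_nwl + 1.5 R_nwt = 907.1 kN.
R_n = max = 907.1 kN [governs: (ii)]; φR_n = 680.3 kN.

φR_n ≈ 680 kN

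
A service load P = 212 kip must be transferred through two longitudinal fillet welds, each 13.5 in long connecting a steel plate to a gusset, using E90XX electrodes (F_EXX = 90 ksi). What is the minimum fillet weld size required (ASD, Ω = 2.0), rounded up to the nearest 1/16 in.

w = 7/16 in

Total weld length L = 27 in.
Required throat t_e = P × Ω / (0.6 F_EXX × L) = 212 × 2.0 / (0.6 × 90 × 27) = 0.2908 in.
Required leg w = t_e / 0.707 = 0.4113 in → use 7/16 in.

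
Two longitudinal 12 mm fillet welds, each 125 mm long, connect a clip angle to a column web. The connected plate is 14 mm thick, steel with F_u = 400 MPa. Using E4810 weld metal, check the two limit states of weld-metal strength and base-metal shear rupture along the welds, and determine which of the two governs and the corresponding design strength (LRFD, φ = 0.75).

φR_n ≈ 458 kN (weld metal governs)

E48XX → F_EXX = 480 MPa.
t_e = 0.707 × 12 = 8.484 mm; L = 250 mm.
Weld metal: φR_n = 0.75 × 0.6 × 480 × 8.484 × 250 × 10⁻³ = 458.1 kN.
Base metal (shear rupture): φR_n = 0.75 × 0.6 × 400 × 14 × 250 × 10⁻³ = 630 kN.
Governing: weld metal.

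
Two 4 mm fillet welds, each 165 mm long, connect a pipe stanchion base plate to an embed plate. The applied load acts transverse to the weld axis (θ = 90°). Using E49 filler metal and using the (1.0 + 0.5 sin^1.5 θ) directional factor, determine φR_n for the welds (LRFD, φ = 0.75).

E49XX → F_EXX = 490 MPa.
t_e = 0.707 × 4 = 2.828 mm; A_we = 2.828 × 330 = 933.2 mm².
Directional factor: 1.0 + 0.5 sin^1.5(90°) = 1.5.
F_nw = 0.6 × 490 × 1.5 = 441 MPa.
φR_n = 0.75 × 441 × 933.2 × 10⁻³ = 308.7 kN.

φR_n ≈ 309 kN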